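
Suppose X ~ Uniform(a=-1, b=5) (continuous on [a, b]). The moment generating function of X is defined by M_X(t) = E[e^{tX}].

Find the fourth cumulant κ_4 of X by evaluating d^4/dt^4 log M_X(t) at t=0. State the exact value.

κ_4 = d^4K/dt^4 |_{t=0} = -54/5

M_X(t) = (e^(5*t) - e^(-t))/(6*t)
K_X(t) = log M_X(t) = -log(t) + log(e^(5*t) - e^(-t)) - log(6)
dK/dt = (5*t*e^(6*t) + t - e^(6*t) + 1)/(t*e^(6*t) - t)
d^2K/dt^2 = (-36*t^2*e^(6*t) + e^(12*t) - 2*e^(6*t) + 1)/(t^2*e^(12*t) - 2*t^2*e^(6*t) + t^2)
d^3K/dt^3 = (216*t^3*e^(12*t) + 216*t^3*e^(6*t) - 2*e^(18*t) + 6*e^(12*t) - 6*e^(6*t) + 2)/(t^3*e^(18*t) - 3*t^3*e^(12*t) + 3*t^3*e^(6*t) - t^3)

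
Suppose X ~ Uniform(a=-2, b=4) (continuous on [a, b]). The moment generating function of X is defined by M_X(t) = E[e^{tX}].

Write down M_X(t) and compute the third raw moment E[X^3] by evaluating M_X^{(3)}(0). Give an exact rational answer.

E[X^3] = M′′′(0) = 10

M_X(t) = (e^(4*t) - e^(-2*t))/(6*t)
M′(t) = (4*t*e^(6*t) + 2*t - e^(6*t) + 1)*e^(-2*t)/(6*t^2)
M′′(t) = (8*t^2*e^(6*t) - 2*t^2 - 4*t*e^(6*t) - 2*t + e^(6*t) - 1)*e^(-2*t)/(3*t^3)
M′′′(t) = (32*t^3*e^(6*t) + 4*t^3 - 24*t^2*e^(6*t) + 6*t^2 + 12*t*e^(6*t) + 6*t - 3*e^(6*t) + 3)*e^(-2*t)/(3*t^4)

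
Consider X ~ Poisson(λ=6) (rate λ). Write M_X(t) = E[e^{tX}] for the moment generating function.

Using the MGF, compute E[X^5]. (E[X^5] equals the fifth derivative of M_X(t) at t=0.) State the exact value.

M_X(t) = e^(6*e^(t) - 6)
M′(t) = 6*e^(-6)*e^(t)*e^(6*e^(t))
M′′(t) = (36*e^(2*t)*e^(6*e^(t)) + 6*e^(t)*e^(6*e^(t)))*e^(-6)
M′′′(t) = (216*e^(3*t)*e^(6*e^(t)) + 108*e^(2*t)*e^(6*e^(t)) + 6*e^(t)*e^(6*e^(t)))*e^(-6)
M′′′′(t) = (1296*e^(4*t)*e^(6*e^(t)) + 1296*e^(3*t)*e^(6*e^(t)) + 252*e^(2*t)*e^(6*e^(t)) + 6*e^(t)*e^(6*e^(t)))*e^(-6)
M′′′′′(t) = (7776*e^(5*t)*e^(6*e^(t)) + 12960*e^(4*t)*e^(6*e^(t)) + 5400*e^(3*t)*e^(6*e^(t)) + 540*e^(2*t)*e^(6*e^(t)) + 6*e^(t)*e^(6*e^(t)))*e^(-6)

E[X^5] = M′′′′′(0) = 26682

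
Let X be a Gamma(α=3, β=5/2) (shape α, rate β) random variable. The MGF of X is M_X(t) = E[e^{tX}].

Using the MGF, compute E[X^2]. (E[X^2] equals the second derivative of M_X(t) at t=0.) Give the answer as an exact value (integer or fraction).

M_X(t) = 125/(8*(5/2 - t)^3)
dM/dt = 750/(16*t^4 - 160*t^3 + 600*t^2 - 1000*t + 625)
d^2M/dt^2 = -6000/(32*t^5 - 400*t^4 + 2000*t^3 - 5000*t^2 + 6250*t - 3125)

E[X^2] = d^2M/dt^2 |_{t=0} = 48/25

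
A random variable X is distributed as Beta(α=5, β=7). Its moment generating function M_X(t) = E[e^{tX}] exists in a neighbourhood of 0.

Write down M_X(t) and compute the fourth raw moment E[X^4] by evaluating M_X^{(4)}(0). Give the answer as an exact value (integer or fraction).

M_X(t) = ₁F₁(5; 12; t)
dM/dt = 5*₁F₁(6; 13; t)/12
d^2M/dt^2 = 5*₁F₁(7; 14; t)/26
d^3M/dt^3 = 5*₁F₁(8; 15; t)/52
d^4M/dt^4 = 2*₁F₁(9; 16; t)/39

E[X^4] = d^4M/dt^4 |_{t=0} = 2/39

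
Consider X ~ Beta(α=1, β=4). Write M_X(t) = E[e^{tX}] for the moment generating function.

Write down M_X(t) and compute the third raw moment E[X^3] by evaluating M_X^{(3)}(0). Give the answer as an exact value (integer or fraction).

E[X^3] = M′′′(0) = 1/35

M_X(t) = ₁F₁(1; 5; t)
M′(t) = ₁F₁(2; 6; t)/5
M′′(t) = ₁F₁(3; 7; t)/15
M′′′(t) = ₁F₁(4; 8; t)/35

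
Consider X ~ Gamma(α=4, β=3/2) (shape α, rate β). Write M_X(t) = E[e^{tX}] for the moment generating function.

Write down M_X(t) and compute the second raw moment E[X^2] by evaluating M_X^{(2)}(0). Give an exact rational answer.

E[X^2] = M′′(0) = 80/9

M_X(t) = 81/(16*(3/2 - t)^4)
M′(t) = -648/(32*t^5 - 240*t^4 + 720*t^3 - 1080*t^2 + 810*t - 243)
M′′(t) = 6480/(64*t^6 - 576*t^5 + 2160*t^4 - 4320*t^3 + 4860*t^2 - 2916*t + 729)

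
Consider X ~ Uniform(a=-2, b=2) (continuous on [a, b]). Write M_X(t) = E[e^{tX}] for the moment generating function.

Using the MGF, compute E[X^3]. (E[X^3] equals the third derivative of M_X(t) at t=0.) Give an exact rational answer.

M_X(t) = (e^(2*t) - e^(-2*t))/(4*t)
D^3[M](t) = (4*t^3*e^(4*t) + 4*t^3 - 6*t^2*e^(4*t) + 6*t^2 + 6*t*e^(4*t) + 6*t - 3*e^(4*t) + 3)*e^(-2*t)/(2*t^4)

E[X^3] = D^3[M](0) = 0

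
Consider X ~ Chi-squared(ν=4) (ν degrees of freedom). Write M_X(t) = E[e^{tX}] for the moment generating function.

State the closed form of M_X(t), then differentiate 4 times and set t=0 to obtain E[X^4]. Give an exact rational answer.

E[X^4] = M^(4)(0) = 1920

M_X(t) = (1 - 2*t)^(-2)
M^(4)(t) = 1920/(64*t^6 - 192*t^5 + 240*t^4 - 160*t^3 + 60*t^2 - 12*t + 1)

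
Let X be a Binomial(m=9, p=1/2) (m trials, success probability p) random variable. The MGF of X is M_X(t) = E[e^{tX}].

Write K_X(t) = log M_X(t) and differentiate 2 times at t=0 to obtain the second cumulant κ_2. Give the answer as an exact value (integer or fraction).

κ_2 = d^2K/dt^2 |_{t=0} = 9/4

M_X(t) = (e^(t)/2 + 1/2)^9
K_X(t) = log M_X(t) = 9*log(e^(t)/2 + 1/2)
dK/dt = 9*e^(t)/(e^(t) + 1)
d^2K/dt^2 = 9*e^(t)/(e^(2*t) + 2*e^(t) + 1)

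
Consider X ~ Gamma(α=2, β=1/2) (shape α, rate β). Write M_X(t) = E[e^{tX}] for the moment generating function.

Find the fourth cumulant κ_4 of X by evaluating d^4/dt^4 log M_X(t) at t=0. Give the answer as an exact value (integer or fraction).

M_X(t) = 1/(4*(1/2 - t)^2)
K_X(t) = log M_X(t) = -2*log(1/2 - t) - 2*log(2)
K^(4)(t) = 192/(16*t^4 - 32*t^3 + 24*t^2 - 8*t + 1)

κ_4 = K^(4)(0) = 192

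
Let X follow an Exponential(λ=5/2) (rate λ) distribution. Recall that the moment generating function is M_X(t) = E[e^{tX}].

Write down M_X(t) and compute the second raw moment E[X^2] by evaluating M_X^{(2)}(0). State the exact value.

E[X^2] = D^2[M](0) = 8/25

M_X(t) = 5/(2*(5/2 - t))
D^2[M](t) = -40/(8*t^3 - 60*t^2 + 150*t - 125)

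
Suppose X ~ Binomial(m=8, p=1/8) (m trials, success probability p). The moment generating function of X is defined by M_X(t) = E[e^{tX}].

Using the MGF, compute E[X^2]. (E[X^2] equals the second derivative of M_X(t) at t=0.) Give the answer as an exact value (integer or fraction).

M_X(t) = (e^(t)/8 + 7/8)^8

E[X^2] = D^2[M](0) = 15/8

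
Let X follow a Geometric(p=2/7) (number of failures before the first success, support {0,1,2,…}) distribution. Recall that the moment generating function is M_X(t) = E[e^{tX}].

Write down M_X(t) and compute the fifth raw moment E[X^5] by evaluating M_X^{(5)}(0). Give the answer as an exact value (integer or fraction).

M_X(t) = 2/(7*(1 - 5*e^(t)/7))

E[X^5] = D^5[M](0) = 47255/2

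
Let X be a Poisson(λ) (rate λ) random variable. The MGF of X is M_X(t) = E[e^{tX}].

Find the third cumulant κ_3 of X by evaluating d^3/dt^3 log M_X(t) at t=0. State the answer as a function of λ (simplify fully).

κ_3 = D^3[K](0) = λ

M_X(t) = e^(λ*(e^(t) - 1))
K_X(t) = log M_X(t) = λ*(e^(t) - 1)
D^3[K](t) = λ*e^(t)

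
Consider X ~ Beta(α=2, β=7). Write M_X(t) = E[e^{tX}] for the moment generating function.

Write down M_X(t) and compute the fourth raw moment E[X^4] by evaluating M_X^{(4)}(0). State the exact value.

E[X^4] = M^(4)(0) = 1/99

M_X(t) = ₁F₁(2; 9; t)
M^(4)(t) = ₁F₁(6; 13; t)/99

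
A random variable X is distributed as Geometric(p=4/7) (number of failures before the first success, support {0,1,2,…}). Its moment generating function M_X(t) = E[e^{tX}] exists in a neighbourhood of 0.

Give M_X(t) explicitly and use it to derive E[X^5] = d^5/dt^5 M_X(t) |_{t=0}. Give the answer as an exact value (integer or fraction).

E[X^5] = M′′′′′(0) = 23721/128

M_X(t) = 4/(7*(1 - 3*e^(t)/7))
M′(t) = 12*e^(t)/(9*e^(2*t) - 42*e^(t) + 49)
M′′(t) = (-36*e^(2*t) - 84*e^(t))/(27*e^(3*t) - 189*e^(2*t) + 441*e^(t) - 343)
M′′′(t) = (108*e^(3*t) + 1008*e^(2*t) + 588*e^(t))/(81*e^(4*t) - 756*e^(3*t) + 2646*e^(2*t) - 4116*e^(t) + 2401)
M′′′′(t) = (-324*e^(4*t) - 8316*e^(3*t) - 19404*e^(2*t) - 4116*e^(t))/(243*e^(5*t) - 2835*e^(4*t) + 13230*e^(3*t) - 30870*e^(2*t) + 36015*e^(t) - 16807)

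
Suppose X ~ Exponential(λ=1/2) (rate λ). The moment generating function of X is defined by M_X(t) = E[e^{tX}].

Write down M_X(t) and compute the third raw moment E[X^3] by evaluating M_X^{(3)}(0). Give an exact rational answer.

M_X(t) = 1/(2*(1/2 - t))
D^3[M](t) = 48/(16*t^4 - 32*t^3 + 24*t^2 - 8*t + 1)

E[X^3] = D^3[M](0) = 48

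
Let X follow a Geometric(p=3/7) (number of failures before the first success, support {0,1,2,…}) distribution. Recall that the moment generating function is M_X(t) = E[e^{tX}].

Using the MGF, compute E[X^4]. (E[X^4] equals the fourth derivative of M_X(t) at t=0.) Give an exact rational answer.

E[X^4] = d^4M/dt^4 |_{t=0} = 5060/27

M_X(t) = 3/(7*(1 - 4*e^(t)/7))
dM/dt = 12*e^(t)/(16*e^(2*t) - 56*e^(t) + 49)
d^2M/dt^2 = (-48*e^(2*t) - 84*e^(t))/(64*e^(3*t) - 336*e^(2*t) + 588*e^(t) - 343)
d^3M/dt^3 = (192*e^(3*t) + 1344*e^(2*t) + 588*e^(t))/(256*e^(4*t) - 1792*e^(3*t) + 4704*e^(2*t) - 5488*e^(t) + 2401)
d^4M/dt^4 = (-768*e^(4*t) - 14784*e^(3*t) - 25872*e^(2*t) - 4116*e^(t))/(1024*e^(5*t) - 8960*e^(4*t) + 31360*e^(3*t) - 54880*e^(2*t) + 48020*e^(t) - 16807)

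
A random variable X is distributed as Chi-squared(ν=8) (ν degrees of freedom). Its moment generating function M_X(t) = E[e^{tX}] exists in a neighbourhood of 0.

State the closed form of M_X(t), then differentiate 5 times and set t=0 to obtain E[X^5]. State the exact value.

E[X^5] = d^5M/dt^5 |_{t=0} = 215040

M_X(t) = (1 - 2*t)^(-4)
dM/dt = -8/(32*t^5 - 80*t^4 + 80*t^3 - 40*t^2 + 10*t - 1)
d^2M/dt^2 = 80/(64*t^6 - 192*t^5 + 240*t^4 - 160*t^3 + 60*t^2 - 12*t + 1)
d^3M/dt^3 = -960/(128*t^7 - 448*t^6 + 672*t^5 - 560*t^4 + 280*t^3 - 84*t^2 + 14*t - 1)
d^4M/dt^4 = 13440/(256*t^8 - 1024*t^7 + 1792*t^6 - 1792*t^5 + 1120*t^4 - 448*t^3 + 112*t^2 - 16*t + 1)
d^5M/dt^5 = -215040/(512*t^9 - 2304*t^8 + 4608*t^7 - 5376*t^6 + 4032*t^5 - 2016*t^4 + 672*t^3 - 144*t^2 + 18*t - 1)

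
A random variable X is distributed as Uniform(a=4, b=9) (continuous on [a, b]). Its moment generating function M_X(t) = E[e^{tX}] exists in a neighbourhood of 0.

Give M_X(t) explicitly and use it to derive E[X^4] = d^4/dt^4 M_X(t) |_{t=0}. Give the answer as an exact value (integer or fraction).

M_X(t) = (e^(9*t) - e^(4*t))/(5*t)
M′(t) = (9*t*e^(9*t) - 4*t*e^(4*t) - e^(9*t) + e^(4*t))/(5*t^2)
M′′(t) = (81*t^2*e^(9*t) - 16*t^2*e^(4*t) - 18*t*e^(9*t) + 8*t*e^(4*t) + 2*e^(9*t) - 2*e^(4*t))/(5*t^3)
M′′′(t) = (729*t^3*e^(9*t) - 64*t^3*e^(4*t) - 243*t^2*e^(9*t) + 48*t^2*e^(4*t) + 54*t*e^(9*t) - 24*t*e^(4*t) - 6*e^(9*t) + 6*e^(4*t))/(5*t^4)

E[X^4] = M′′′′(0) = 2321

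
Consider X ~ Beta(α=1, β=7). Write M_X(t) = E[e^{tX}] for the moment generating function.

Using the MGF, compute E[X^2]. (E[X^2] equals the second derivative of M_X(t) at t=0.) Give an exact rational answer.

E[X^2] = M′′(0) = 1/36

M_X(t) = ₁F₁(1; 8; t)
M′(t) = ₁F₁(2; 9; t)/8
M′′(t) = ₁F₁(3; 10; t)/36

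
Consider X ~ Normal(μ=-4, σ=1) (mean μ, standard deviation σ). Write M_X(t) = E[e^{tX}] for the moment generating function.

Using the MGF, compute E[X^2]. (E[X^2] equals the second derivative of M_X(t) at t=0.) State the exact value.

E[X^2] = M′′(0) = 17

M_X(t) = e^(t^2/2 - 4*t)
M′(t) = t*e^(-4*t)*e^(t^2/2) - 4*e^(-4*t)*e^(t^2/2)
M′′(t) = (t^2*e^(t^2/2) - 8*t*e^(t^2/2) + 17*e^(t^2/2))*e^(-4*t)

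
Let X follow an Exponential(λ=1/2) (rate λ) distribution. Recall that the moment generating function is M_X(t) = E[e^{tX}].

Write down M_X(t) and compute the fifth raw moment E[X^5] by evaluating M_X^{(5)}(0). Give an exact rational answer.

E[X^5] = D^5[M](0) = 3840

M_X(t) = 1/(2*(1/2 - t))
D^5[M](t) = 3840/(64*t^6 - 192*t^5 + 240*t^4 - 160*t^3 + 60*t^2 - 12*t + 1)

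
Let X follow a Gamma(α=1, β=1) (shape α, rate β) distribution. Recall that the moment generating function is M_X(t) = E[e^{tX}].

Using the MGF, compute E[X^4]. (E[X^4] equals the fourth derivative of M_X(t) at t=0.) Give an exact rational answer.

E[X^4] = d^4M/dt^4 |_{t=0} = 24

M_X(t) = 1/(1 - t)
dM/dt = 1/(t^2 - 2*t + 1)
d^2M/dt^2 = -2/(t^3 - 3*t^2 + 3*t - 1)
d^3M/dt^3 = 6/(t^4 - 4*t^3 + 6*t^2 - 4*t + 1)
d^4M/dt^4 = -24/(t^5 - 5*t^4 + 10*t^3 - 10*t^2 + 5*t - 1)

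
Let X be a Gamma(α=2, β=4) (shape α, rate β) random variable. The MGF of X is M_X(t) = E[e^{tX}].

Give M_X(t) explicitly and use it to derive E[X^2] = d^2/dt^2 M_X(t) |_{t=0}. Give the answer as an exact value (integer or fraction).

E[X^2] = M′′(0) = 3/8

M_X(t) = 16/(4 - t)^2
M′(t) = -32/(t^3 - 12*t^2 + 48*t - 64)
M′′(t) = 96/(t^4 - 16*t^3 + 96*t^2 - 256*t + 256)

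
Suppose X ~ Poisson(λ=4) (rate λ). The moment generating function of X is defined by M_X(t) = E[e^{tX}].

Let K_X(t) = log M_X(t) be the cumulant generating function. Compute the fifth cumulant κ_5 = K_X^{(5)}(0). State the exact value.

M_X(t) = e^(4*e^(t) - 4)
K_X(t) = log M_X(t) = 4*e^(t) - 4
K′(t) = 4*e^(t)
K′′(t) = 4*e^(t)
K′′′(t) = 4*e^(t)
K′′′′(t) = 4*e^(t)
K′′′′′(t) = 4*e^(t)

κ_5 = K′′′′′(0) = 4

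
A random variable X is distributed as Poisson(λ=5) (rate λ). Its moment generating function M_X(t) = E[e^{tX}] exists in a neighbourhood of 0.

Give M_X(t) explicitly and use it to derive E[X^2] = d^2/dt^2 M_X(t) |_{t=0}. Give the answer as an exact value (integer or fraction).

E[X^2] = D^2[M](0) = 30

M_X(t) = e^(5*e^(t) - 5)
D^2[M](t) = (25*e^(2*t)*e^(5*e^(t)) + 5*e^(t)*e^(5*e^(t)))*e^(-5)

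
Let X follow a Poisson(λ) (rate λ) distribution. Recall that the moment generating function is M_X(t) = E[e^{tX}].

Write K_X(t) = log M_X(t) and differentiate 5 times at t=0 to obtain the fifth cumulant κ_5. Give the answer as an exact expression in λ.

M_X(t) = e^(λ*(e^(t) - 1))
K_X(t) = log M_X(t) = λ*(e^(t) - 1)
D^5[K](t) = λ*e^(t)

κ_5 = D^5[K](0) = λ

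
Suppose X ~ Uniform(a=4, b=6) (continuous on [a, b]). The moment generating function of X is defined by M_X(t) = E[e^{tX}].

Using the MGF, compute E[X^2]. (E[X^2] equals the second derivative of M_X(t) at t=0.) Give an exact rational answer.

E[X^2] = d^2M/dt^2 |_{t=0} = 76/3

M_X(t) = (e^(6*t) - e^(4*t))/(2*t)
dM/dt = (6*t*e^(6*t) - 4*t*e^(4*t) - e^(6*t) + e^(4*t))/(2*t^2)
d^2M/dt^2 = (18*t^2*e^(6*t) - 8*t^2*e^(4*t) - 6*t*e^(6*t) + 4*t*e^(4*t) + e^(6*t) - e^(4*t))/t^3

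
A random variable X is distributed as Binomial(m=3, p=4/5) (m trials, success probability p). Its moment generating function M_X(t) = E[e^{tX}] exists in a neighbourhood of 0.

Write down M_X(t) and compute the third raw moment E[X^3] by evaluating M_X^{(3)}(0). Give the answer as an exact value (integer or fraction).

E[X^3] = M^(3)(0) = 2124/125

M_X(t) = (4*e^(t)/5 + 1/5)^3
M^(3)(t) = 1728*e^(3*t)/125 + 384*e^(2*t)/125 + 12*e^(t)/125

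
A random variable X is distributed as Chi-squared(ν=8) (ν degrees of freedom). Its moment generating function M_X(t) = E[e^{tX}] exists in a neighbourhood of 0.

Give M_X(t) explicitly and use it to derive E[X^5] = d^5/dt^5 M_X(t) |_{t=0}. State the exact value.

E[X^5] = d^5M/dt^5 |_{t=0} = 215040

M_X(t) = (1 - 2*t)^(-4)
dM/dt = -8/(32*t^5 - 80*t^4 + 80*t^3 - 40*t^2 + 10*t - 1)
d^2M/dt^2 = 80/(64*t^6 - 192*t^5 + 240*t^4 - 160*t^3 + 60*t^2 - 12*t + 1)
d^3M/dt^3 = -960/(128*t^7 - 448*t^6 + 672*t^5 - 560*t^4 + 280*t^3 - 84*t^2 + 14*t - 1)
d^4M/dt^4 = 13440/(256*t^8 - 1024*t^7 + 1792*t^6 - 1792*t^5 + 1120*t^4 - 448*t^3 + 112*t^2 - 16*t + 1)
d^5M/dt^5 = -215040/(512*t^9 - 2304*t^8 + 4608*t^7 - 5376*t^6 + 4032*t^5 - 2016*t^4 + 672*t^3 - 144*t^2 + 18*t - 1)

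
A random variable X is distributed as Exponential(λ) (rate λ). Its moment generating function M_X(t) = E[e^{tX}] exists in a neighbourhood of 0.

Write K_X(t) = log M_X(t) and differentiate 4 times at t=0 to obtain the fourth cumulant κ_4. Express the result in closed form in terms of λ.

M_X(t) = λ/(λ - t)
K_X(t) = log M_X(t) = log(λ) - log(λ - t)
dK/dt = -1/(-λ + t)
d^2K/dt^2 = 1/(λ^2 - 2*λ*t + t^2)
d^3K/dt^3 = -2/(-λ^3 + 3*λ^2*t - 3*λ*t^2 + t^3)
d^4K/dt^4 = 6/(λ^4 - 4*λ^3*t + 6*λ^2*t^2 - 4*λ*t^3 + t^4)

κ_4 = d^4K/dt^4 |_{t=0} = 6/λ^4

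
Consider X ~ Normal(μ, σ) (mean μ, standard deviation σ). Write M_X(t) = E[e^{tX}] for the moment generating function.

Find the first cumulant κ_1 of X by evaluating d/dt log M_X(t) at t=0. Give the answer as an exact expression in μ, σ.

κ_1 = K′(0) = μ

M_X(t) = e^(μ*t + σ^2*t^2/2)
K_X(t) = log M_X(t) = μ*t + σ^2*t^2/2
K′(t) = μ + σ^2*t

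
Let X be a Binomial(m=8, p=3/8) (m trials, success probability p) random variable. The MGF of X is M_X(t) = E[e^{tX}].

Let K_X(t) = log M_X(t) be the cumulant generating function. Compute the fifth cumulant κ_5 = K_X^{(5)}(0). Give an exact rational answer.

κ_5 = d^5K/dt^5 |_{t=0} = -435/512

M_X(t) = (3*e^(t)/8 + 5/8)^8
K_X(t) = log M_X(t) = 8*log(3*e^(t)/8 + 5/8)
dK/dt = 24*e^(t)/(3*e^(t) + 5)
d^2K/dt^2 = 120*e^(t)/(9*e^(2*t) + 30*e^(t) + 25)
d^3K/dt^3 = (-360*e^(2*t) + 600*e^(t))/(27*e^(3*t) + 135*e^(2*t) + 225*e^(t) + 125)
d^4K/dt^4 = (1080*e^(3*t) - 7200*e^(2*t) + 3000*e^(t))/(81*e^(4*t) + 540*e^(3*t) + 1350*e^(2*t) + 1500*e^(t) + 625)
d^5K/dt^5 = (-3240*e^(4*t) + 59400*e^(3*t) - 99000*e^(2*t) + 15000*e^(t))/(243*e^(5*t) + 2025*e^(4*t) + 6750*e^(3*t) + 11250*e^(2*t) + 9375*e^(t) + 3125)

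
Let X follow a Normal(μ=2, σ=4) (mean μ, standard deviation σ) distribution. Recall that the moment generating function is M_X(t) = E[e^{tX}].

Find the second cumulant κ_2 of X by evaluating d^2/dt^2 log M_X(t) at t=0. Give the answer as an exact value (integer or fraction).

M_X(t) = e^(8*t^2 + 2*t)
K_X(t) = log M_X(t) = 8*t^2 + 2*t
dK/dt = 16*t + 2
d^2K/dt^2 = 16

κ_2 = d^2K/dt^2 |_{t=0} = 16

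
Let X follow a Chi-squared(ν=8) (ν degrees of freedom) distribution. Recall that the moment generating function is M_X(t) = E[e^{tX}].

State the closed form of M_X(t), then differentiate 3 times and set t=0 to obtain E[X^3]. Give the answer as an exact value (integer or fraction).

M_X(t) = (1 - 2*t)^(-4)
M′(t) = -8/(32*t^5 - 80*t^4 + 80*t^3 - 40*t^2 + 10*t - 1)
M′′(t) = 80/(64*t^6 - 192*t^5 + 240*t^4 - 160*t^3 + 60*t^2 - 12*t + 1)
M′′′(t) = -960/(128*t^7 - 448*t^6 + 672*t^5 - 560*t^4 + 280*t^3 - 84*t^2 + 14*t - 1)

E[X^3] = M′′′(0) = 960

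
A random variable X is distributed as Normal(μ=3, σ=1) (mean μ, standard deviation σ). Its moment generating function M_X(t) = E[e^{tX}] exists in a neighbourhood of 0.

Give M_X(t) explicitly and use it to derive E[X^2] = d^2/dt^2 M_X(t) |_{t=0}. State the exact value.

M_X(t) = e^(t^2/2 + 3*t)
M′(t) = t*e^(3*t)*e^(t^2/2) + 3*e^(3*t)*e^(t^2/2)
M′′(t) = t^2*e^(3*t)*e^(t^2/2) + 6*t*e^(3*t)*e^(t^2/2) + 10*e^(3*t)*e^(t^2/2)

E[X^2] = M′′(0) = 10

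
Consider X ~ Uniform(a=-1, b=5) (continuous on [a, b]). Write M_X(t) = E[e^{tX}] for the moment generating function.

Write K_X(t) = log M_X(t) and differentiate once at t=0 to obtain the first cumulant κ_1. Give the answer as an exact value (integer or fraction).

κ_1 = D[K](0) = 2

M_X(t) = (e^(5*t) - e^(-t))/(6*t)
K_X(t) = log M_X(t) = -log(t) + log(e^(5*t) - e^(-t)) - log(6)
D[K](t) = (5*t*e^(6*t) + t - e^(6*t) + 1)/(t*e^(6*t) - t)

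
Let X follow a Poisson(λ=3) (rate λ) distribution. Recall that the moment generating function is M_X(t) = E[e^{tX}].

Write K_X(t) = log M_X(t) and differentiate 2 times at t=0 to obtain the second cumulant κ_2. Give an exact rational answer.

M_X(t) = e^(3*e^(t) - 3)
K_X(t) = log M_X(t) = 3*e^(t) - 3
K^(2)(t) = 3*e^(t)

κ_2 = K^(2)(0) = 3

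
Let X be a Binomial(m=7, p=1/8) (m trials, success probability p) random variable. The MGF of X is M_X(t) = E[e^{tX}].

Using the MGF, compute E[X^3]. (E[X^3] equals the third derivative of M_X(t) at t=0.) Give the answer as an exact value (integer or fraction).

E[X^3] = D^3[M](0) = 833/256

M_X(t) = (e^(t)/8 + 7/8)^7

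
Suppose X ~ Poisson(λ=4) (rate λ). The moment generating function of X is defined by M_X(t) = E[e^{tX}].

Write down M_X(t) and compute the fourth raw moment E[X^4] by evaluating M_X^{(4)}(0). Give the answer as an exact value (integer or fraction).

E[X^4] = d^4M/dt^4 |_{t=0} = 756

M_X(t) = e^(4*e^(t) - 4)
dM/dt = 4*e^(-4)*e^(t)*e^(4*e^(t))
d^2M/dt^2 = (16*e^(2*t)*e^(4*e^(t)) + 4*e^(t)*e^(4*e^(t)))*e^(-4)
d^3M/dt^3 = (64*e^(3*t)*e^(4*e^(t)) + 48*e^(2*t)*e^(4*e^(t)) + 4*e^(t)*e^(4*e^(t)))*e^(-4)
d^4M/dt^4 = (256*e^(4*t)*e^(4*e^(t)) + 384*e^(3*t)*e^(4*e^(t)) + 112*e^(2*t)*e^(4*e^(t)) + 4*e^(t)*e^(4*e^(t)))*e^(-4)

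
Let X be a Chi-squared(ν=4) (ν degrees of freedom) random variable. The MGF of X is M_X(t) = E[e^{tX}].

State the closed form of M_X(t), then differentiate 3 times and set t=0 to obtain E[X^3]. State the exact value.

M_X(t) = (1 - 2*t)^(-2)
M^(3)(t) = -192/(32*t^5 - 80*t^4 + 80*t^3 - 40*t^2 + 10*t - 1)

E[X^3] = M^(3)(0) = 192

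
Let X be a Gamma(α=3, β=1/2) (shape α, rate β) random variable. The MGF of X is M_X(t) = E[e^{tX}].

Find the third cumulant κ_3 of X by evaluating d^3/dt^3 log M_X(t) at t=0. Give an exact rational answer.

M_X(t) = 1/(8*(1/2 - t)^3)
K_X(t) = log M_X(t) = -3*log(1/2 - t) - 3*log(2)
D^3[K](t) = -48/(8*t^3 - 12*t^2 + 6*t - 1)

κ_3 = D^3[K](0) = 48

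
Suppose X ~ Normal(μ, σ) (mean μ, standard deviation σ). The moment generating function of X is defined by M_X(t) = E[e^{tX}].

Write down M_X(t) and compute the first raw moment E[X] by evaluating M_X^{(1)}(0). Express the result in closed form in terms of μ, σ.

M_X(t) = e^(μ*t + σ^2*t^2/2)
dM/dt = μ*e^(μ*t)*e^(σ^2*t^2/2) + σ^2*t*e^(μ*t)*e^(σ^2*t^2/2)

E[X] = dM/dt |_{t=0} = μ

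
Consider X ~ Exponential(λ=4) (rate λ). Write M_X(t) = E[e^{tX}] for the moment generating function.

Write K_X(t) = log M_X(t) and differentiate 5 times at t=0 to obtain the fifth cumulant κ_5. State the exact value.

M_X(t) = 4/(4 - t)
K_X(t) = log M_X(t) = -log(4 - t) + 2*log(2)
K^(5)(t) = -24/(t^5 - 20*t^4 + 160*t^3 - 640*t^2 + 1280*t - 1024)

κ_5 = K^(5)(0) = 3/128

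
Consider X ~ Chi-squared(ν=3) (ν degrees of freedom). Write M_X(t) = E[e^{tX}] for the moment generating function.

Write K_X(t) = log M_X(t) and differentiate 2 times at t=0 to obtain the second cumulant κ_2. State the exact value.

M_X(t) = (1 - 2*t)^(-3/2)
K_X(t) = log M_X(t) = -3*log(1 - 2*t)/2
dK/dt = -3/(2*t - 1)
d^2K/dt^2 = 6/(4*t^2 - 4*t + 1)

κ_2 = d^2K/dt^2 |_{t=0} = 6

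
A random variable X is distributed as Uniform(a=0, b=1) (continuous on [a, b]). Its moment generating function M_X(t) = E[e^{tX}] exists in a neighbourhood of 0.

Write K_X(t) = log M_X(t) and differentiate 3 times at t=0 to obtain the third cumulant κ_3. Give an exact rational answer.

M_X(t) = (e^(t) - 1)/t
K_X(t) = log M_X(t) = -log(t) + log(e^(t) - 1)
K^(3)(t) = (t^3*e^(2*t) + t^3*e^(t) - 2*e^(3*t) + 6*e^(2*t) - 6*e^(t) + 2)/(t^3*e^(3*t) - 3*t^3*e^(2*t) + 3*t^3*e^(t) - t^3)

κ_3 = K^(3)(0) = 0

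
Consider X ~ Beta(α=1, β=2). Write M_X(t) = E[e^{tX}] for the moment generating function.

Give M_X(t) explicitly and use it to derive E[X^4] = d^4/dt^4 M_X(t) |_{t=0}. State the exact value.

E[X^4] = M^(4)(0) = 1/15

M_X(t) = ₁F₁(1; 3; t)
M^(4)(t) = ₁F₁(5; 7; t)/15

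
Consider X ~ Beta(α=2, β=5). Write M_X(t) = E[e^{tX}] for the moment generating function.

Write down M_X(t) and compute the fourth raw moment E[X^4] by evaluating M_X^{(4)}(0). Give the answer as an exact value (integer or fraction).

M_X(t) = ₁F₁(2; 7; t)
M′(t) = 2*₁F₁(3; 8; t)/7
M′′(t) = 3*₁F₁(4; 9; t)/28
M′′′(t) = ₁F₁(5; 10; t)/21
M′′′′(t) = ₁F₁(6; 11; t)/42

E[X^4] = M′′′′(0) = 1/42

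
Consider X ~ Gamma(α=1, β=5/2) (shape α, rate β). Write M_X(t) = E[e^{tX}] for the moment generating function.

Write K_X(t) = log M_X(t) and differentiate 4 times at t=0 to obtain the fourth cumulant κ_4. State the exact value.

M_X(t) = 5/(2*(5/2 - t))
K_X(t) = log M_X(t) = -log(5/2 - t) - log(2) + log(5)
dK/dt = -2/(2*t - 5)
d^2K/dt^2 = 4/(4*t^2 - 20*t + 25)
d^3K/dt^3 = -16/(8*t^3 - 60*t^2 + 150*t - 125)
d^4K/dt^4 = 96/(16*t^4 - 160*t^3 + 600*t^2 - 1000*t + 625)

κ_4 = d^4K/dt^4 |_{t=0} = 96/625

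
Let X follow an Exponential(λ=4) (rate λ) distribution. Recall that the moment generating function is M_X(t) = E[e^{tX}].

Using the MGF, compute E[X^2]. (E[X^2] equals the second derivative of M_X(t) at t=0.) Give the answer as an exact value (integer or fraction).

E[X^2] = d^2M/dt^2 |_{t=0} = 1/8

M_X(t) = 4/(4 - t)
dM/dt = 4/(t^2 - 8*t + 16)
d^2M/dt^2 = -8/(t^3 - 12*t^2 + 48*t - 64)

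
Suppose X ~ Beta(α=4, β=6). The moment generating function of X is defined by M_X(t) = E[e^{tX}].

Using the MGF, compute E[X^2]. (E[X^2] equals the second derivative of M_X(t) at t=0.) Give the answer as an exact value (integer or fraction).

M_X(t) = ₁F₁(4; 10; t)
D^2[M](t) = 2*₁F₁(6; 12; t)/11

E[X^2] = D^2[M](0) = 2/11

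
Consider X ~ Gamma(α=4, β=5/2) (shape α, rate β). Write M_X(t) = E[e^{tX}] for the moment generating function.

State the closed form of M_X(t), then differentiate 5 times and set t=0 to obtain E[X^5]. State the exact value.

M_X(t) = 625/(16*(5/2 - t)^4)
dM/dt = -5000/(32*t^5 - 400*t^4 + 2000*t^3 - 5000*t^2 + 6250*t - 3125)
d^2M/dt^2 = 50000/(64*t^6 - 960*t^5 + 6000*t^4 - 20000*t^3 + 37500*t^2 - 37500*t + 15625)
d^3M/dt^3 = -600000/(128*t^7 - 2240*t^6 + 16800*t^5 - 70000*t^4 + 175000*t^3 - 262500*t^2 + 218750*t - 78125)
d^4M/dt^4 = 8400000/(256*t^8 - 5120*t^7 + 44800*t^6 - 224000*t^5 + 700000*t^4 - 1400000*t^3 + 1750000*t^2 - 1250000*t + 390625)
d^5M/dt^5 = -134400000/(512*t^9 - 11520*t^8 + 115200*t^7 - 672000*t^6 + 2520000*t^5 - 6300000*t^4 + 10500000*t^3 - 11250000*t^2 + 7031250*t - 1953125)

E[X^5] = d^5M/dt^5 |_{t=0} = 43008/625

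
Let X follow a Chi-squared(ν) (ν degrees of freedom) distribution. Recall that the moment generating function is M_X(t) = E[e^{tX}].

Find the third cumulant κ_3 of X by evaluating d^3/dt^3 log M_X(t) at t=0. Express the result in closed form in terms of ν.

M_X(t) = (1 - 2*t)^(-ν/2)
K_X(t) = log M_X(t) = -ν*log(1 - 2*t)/2
K^(3)(t) = -8*ν/(8*t^3 - 12*t^2 + 6*t - 1)

κ_3 = K^(3)(0) = 8*ν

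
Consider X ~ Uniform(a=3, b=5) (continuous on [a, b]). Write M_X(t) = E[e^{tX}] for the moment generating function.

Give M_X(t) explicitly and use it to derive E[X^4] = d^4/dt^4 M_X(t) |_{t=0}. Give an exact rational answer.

E[X^4] = D^4[M](0) = 1441/5

M_X(t) = (e^(5*t) - e^(3*t))/(2*t)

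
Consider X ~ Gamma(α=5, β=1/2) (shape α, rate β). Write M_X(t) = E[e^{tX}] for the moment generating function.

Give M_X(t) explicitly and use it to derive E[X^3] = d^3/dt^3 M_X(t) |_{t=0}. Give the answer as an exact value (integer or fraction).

E[X^3] = M^(3)(0) = 1680

M_X(t) = 1/(32*(1/2 - t)^5)
M^(3)(t) = 1680/(256*t^8 - 1024*t^7 + 1792*t^6 - 1792*t^5 + 1120*t^4 - 448*t^3 + 112*t^2 - 16*t + 1)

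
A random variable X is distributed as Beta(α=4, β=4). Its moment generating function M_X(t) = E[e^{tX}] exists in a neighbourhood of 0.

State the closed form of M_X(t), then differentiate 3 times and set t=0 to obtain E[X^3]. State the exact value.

M_X(t) = ₁F₁(4; 8; t)
dM/dt = ₁F₁(5; 9; t)/2
d^2M/dt^2 = 5*₁F₁(6; 10; t)/18
d^3M/dt^3 = ₁F₁(7; 11; t)/6

E[X^3] = d^3M/dt^3 |_{t=0} = 1/6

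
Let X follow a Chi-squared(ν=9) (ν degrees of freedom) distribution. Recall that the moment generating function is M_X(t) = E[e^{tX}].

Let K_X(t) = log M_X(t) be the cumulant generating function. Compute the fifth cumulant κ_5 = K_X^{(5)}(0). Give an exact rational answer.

κ_5 = K′′′′′(0) = 3456

M_X(t) = (1 - 2*t)^(-9/2)
K_X(t) = log M_X(t) = -9*log(1 - 2*t)/2
K′(t) = -9/(2*t - 1)
K′′(t) = 18/(4*t^2 - 4*t + 1)
K′′′(t) = -72/(8*t^3 - 12*t^2 + 6*t - 1)
K′′′′(t) = 432/(16*t^4 - 32*t^3 + 24*t^2 - 8*t + 1)
K′′′′′(t) = -3456/(32*t^5 - 80*t^4 + 80*t^3 - 40*t^2 + 10*t - 1)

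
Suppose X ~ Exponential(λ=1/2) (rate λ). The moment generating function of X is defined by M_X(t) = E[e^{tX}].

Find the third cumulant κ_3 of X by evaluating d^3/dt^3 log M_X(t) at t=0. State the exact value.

κ_3 = K′′′(0) = 16

M_X(t) = 1/(2*(1/2 - t))
K_X(t) = log M_X(t) = -log(1/2 - t) - log(2)
K′(t) = -2/(2*t - 1)
K′′(t) = 4/(4*t^2 - 4*t + 1)
K′′′(t) = -16/(8*t^3 - 12*t^2 + 6*t - 1)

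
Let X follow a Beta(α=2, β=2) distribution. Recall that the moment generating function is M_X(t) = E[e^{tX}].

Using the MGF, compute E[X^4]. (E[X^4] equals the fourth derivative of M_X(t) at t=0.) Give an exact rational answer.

M_X(t) = ₁F₁(2; 4; t)
D^4[M](t) = ₁F₁(6; 8; t)/7

E[X^4] = D^4[M](0) = 1/7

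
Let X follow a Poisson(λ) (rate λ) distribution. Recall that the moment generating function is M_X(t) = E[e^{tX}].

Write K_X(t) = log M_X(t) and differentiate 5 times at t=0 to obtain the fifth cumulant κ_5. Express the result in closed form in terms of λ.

κ_5 = D^5[K](0) = λ

M_X(t) = e^(λ*(e^(t) - 1))
K_X(t) = log M_X(t) = λ*(e^(t) - 1)
D^5[K](t) = λ*e^(t)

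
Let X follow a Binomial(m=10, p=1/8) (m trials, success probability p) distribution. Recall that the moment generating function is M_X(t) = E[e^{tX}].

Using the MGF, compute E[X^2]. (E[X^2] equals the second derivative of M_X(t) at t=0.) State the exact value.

E[X^2] = M′′(0) = 85/32

M_X(t) = (e^(t)/8 + 7/8)^10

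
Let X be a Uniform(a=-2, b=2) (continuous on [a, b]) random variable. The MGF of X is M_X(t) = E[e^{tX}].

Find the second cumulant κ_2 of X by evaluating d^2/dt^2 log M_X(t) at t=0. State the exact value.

κ_2 = K′′(0) = 4/3

M_X(t) = (e^(2*t) - e^(-2*t))/(4*t)
K_X(t) = log M_X(t) = -log(t) + log(e^(2*t) - e^(-2*t)) - 2*log(2)
K′(t) = (2*t*e^(4*t) + 2*t - e^(4*t) + 1)/(t*e^(4*t) - t)
K′′(t) = (-16*t^2*e^(4*t) + e^(8*t) - 2*e^(4*t) + 1)/(t^2*e^(8*t) - 2*t^2*e^(4*t) + t^2)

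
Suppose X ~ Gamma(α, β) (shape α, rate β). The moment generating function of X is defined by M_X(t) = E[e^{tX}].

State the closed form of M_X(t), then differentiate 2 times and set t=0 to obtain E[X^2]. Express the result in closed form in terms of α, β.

M_X(t) = (β/(β - t))^α
M′(t) = -α*β^α*(1/(β - t))^α/(-β + t)
M′′(t) = (α^2*β^α*(1/(β - t))^α + α*β^α*(1/(β - t))^α)/(β^2 - 2*β*t + t^2)

E[X^2] = M′′(0) = α*(α + 1)/β^2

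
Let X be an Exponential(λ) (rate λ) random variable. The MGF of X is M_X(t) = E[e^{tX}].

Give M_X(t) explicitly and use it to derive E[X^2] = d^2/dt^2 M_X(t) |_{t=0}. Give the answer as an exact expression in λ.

M_X(t) = λ/(λ - t)
M^(2)(t) = -2*λ/(-λ^3 + 3*λ^2*t - 3*λ*t^2 + t^3)

E[X^2] = M^(2)(0) = 2/λ^2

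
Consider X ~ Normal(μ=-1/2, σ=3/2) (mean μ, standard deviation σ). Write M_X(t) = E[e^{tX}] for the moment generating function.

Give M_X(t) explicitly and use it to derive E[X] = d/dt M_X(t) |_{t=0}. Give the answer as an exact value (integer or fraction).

E[X] = dM/dt |_{t=0} = -1/2

M_X(t) = e^(9*t^2/8 - t/2)
dM/dt = 9*t*e^(-t/2)*e^(9*t^2/8)/4 - e^(-t/2)*e^(9*t^2/8)/2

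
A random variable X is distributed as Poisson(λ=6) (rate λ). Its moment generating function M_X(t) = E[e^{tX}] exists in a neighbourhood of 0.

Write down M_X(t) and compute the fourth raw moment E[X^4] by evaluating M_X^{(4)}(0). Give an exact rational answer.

E[X^4] = D^4[M](0) = 2850

M_X(t) = e^(6*e^(t) - 6)
D^4[M](t) = (1296*e^(4*t)*e^(6*e^(t)) + 1296*e^(3*t)*e^(6*e^(t)) + 252*e^(2*t)*e^(6*e^(t)) + 6*e^(t)*e^(6*e^(t)))*e^(-6)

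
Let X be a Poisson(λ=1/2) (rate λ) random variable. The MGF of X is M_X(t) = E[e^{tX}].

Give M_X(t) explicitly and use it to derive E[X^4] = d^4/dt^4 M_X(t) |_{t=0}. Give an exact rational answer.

M_X(t) = e^(e^(t)/2 - 1/2)
M^(4)(t) = (e^(4*t)*e^(e^(t)/2) + 12*e^(3*t)*e^(e^(t)/2) + 28*e^(2*t)*e^(e^(t)/2) + 8*e^(t)*e^(e^(t)/2))*e^(-1/2)/16

E[X^4] = M^(4)(0) = 49/16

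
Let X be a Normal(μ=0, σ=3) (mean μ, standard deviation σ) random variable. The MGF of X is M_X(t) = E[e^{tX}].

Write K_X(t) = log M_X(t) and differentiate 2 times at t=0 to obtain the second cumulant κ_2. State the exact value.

κ_2 = D^2[K](0) = 9

M_X(t) = e^(9*t^2/2)
K_X(t) = log M_X(t) = 9*t^2/2
D^2[K](t) = 9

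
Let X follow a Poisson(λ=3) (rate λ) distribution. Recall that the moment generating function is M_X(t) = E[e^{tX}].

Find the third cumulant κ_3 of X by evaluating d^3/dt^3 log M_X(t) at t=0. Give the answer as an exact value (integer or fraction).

κ_3 = K^(3)(0) = 3

M_X(t) = e^(3*e^(t) - 3)
K_X(t) = log M_X(t) = 3*e^(t) - 3
K^(3)(t) = 3*e^(t)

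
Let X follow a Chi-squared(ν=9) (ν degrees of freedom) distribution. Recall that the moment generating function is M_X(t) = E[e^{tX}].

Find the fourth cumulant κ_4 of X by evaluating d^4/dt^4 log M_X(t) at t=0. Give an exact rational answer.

M_X(t) = (1 - 2*t)^(-9/2)
K_X(t) = log M_X(t) = -9*log(1 - 2*t)/2
K′(t) = -9/(2*t - 1)
K′′(t) = 18/(4*t^2 - 4*t + 1)
K′′′(t) = -72/(8*t^3 - 12*t^2 + 6*t - 1)
K′′′′(t) = 432/(16*t^4 - 32*t^3 + 24*t^2 - 8*t + 1)

κ_4 = K′′′′(0) = 432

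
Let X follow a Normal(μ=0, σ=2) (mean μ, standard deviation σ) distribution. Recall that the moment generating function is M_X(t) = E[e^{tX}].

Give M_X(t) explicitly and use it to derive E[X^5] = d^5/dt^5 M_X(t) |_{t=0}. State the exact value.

E[X^5] = M^(5)(0) = 0

M_X(t) = e^(2*t^2)
M^(5)(t) = 1024*t^5*e^(2*t^2) + 2560*t^3*e^(2*t^2) + 960*t*e^(2*t^2)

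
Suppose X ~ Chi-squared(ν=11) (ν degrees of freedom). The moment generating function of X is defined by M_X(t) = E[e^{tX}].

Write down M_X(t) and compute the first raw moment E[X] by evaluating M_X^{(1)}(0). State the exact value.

M_X(t) = (1 - 2*t)^(-11/2)
M^(1)(t) = 11/(64*t^6*√(1 - 2*t) - 192*t^5*√(1 - 2*t) + 240*t^4*√(1 - 2*t) - 160*t^3*√(1 - 2*t) + 60*t^2*√(1 - 2*t) - 12*t*√(1 - 2*t) + √(1 - 2*t))

E[X] = M^(1)(0) = 11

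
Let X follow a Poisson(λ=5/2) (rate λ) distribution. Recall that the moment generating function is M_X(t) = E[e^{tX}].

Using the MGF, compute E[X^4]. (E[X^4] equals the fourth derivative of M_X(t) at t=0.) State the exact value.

M_X(t) = e^(5*e^(t)/2 - 5/2)
M′(t) = 5*e^(-5/2)*e^(t)*e^(5*e^(t)/2)/2
M′′(t) = (25*e^(2*t)*e^(5*e^(t)/2) + 10*e^(t)*e^(5*e^(t)/2))*e^(-5/2)/4
M′′′(t) = (125*e^(3*t)*e^(5*e^(t)/2) + 150*e^(2*t)*e^(5*e^(t)/2) + 20*e^(t)*e^(5*e^(t)/2))*e^(-5/2)/8
M′′′′(t) = (625*e^(4*t)*e^(5*e^(t)/2) + 1500*e^(3*t)*e^(5*e^(t)/2) + 700*e^(2*t)*e^(5*e^(t)/2) + 40*e^(t)*e^(5*e^(t)/2))*e^(-5/2)/16

E[X^4] = M′′′′(0) = 2865/16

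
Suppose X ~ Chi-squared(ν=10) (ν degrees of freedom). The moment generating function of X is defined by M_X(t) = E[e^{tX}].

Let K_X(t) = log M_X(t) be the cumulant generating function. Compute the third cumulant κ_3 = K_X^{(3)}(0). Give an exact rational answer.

κ_3 = K′′′(0) = 80

M_X(t) = (1 - 2*t)^(-5)
K_X(t) = log M_X(t) = -5*log(1 - 2*t)
K′(t) = -10/(2*t - 1)
K′′(t) = 20/(4*t^2 - 4*t + 1)
K′′′(t) = -80/(8*t^3 - 12*t^2 + 6*t - 1)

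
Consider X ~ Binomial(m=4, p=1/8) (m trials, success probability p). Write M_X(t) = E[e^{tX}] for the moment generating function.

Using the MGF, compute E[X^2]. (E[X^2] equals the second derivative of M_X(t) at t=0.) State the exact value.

E[X^2] = M^(2)(0) = 11/16

M_X(t) = (e^(t)/8 + 7/8)^4
M^(2)(t) = e^(4*t)/256 + 63*e^(3*t)/1024 + 147*e^(2*t)/512 + 343*e^(t)/1024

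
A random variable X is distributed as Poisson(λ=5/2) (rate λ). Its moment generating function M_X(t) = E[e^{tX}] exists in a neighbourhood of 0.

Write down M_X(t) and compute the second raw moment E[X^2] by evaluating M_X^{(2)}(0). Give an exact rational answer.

E[X^2] = D^2[M](0) = 35/4

M_X(t) = e^(5*e^(t)/2 - 5/2)
D^2[M](t) = (25*e^(2*t)*e^(5*e^(t)/2) + 10*e^(t)*e^(5*e^(t)/2))*e^(-5/2)/4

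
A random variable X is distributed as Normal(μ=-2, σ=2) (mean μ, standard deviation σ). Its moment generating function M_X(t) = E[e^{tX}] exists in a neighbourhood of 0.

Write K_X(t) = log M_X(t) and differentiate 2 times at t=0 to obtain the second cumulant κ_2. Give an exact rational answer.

M_X(t) = e^(2*t^2 - 2*t)
K_X(t) = log M_X(t) = 2*t^2 - 2*t
K^(2)(t) = 4

κ_2 = K^(2)(0) = 4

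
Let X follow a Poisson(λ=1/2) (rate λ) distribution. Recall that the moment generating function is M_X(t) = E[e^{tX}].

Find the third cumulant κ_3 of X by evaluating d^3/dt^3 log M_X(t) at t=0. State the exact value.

M_X(t) = e^(e^(t)/2 - 1/2)
K_X(t) = log M_X(t) = e^(t)/2 - 1/2
dK/dt = e^(t)/2
d^2K/dt^2 = e^(t)/2
d^3K/dt^3 = e^(t)/2

κ_3 = d^3K/dt^3 |_{t=0} = 1/2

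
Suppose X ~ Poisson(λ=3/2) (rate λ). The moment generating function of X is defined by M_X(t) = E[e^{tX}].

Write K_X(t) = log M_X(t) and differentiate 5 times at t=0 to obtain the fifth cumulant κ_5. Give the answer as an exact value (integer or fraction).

κ_5 = K^(5)(0) = 3/2

M_X(t) = e^(3*e^(t)/2 - 3/2)
K_X(t) = log M_X(t) = 3*e^(t)/2 - 3/2
K^(5)(t) = 3*e^(t)/2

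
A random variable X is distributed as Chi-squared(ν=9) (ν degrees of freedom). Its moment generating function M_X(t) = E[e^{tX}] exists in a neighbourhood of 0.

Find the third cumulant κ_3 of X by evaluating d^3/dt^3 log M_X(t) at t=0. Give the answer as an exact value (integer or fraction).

κ_3 = K′′′(0) = 72

M_X(t) = (1 - 2*t)^(-9/2)
K_X(t) = log M_X(t) = -9*log(1 - 2*t)/2
K′(t) = -9/(2*t - 1)
K′′(t) = 18/(4*t^2 - 4*t + 1)
K′′′(t) = -72/(8*t^3 - 12*t^2 + 6*t - 1)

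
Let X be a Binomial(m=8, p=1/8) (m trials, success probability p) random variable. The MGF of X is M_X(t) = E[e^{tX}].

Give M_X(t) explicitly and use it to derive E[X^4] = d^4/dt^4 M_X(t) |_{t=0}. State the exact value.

M_X(t) = (e^(t)/8 + 7/8)^8

E[X^4] = d^4M/dt^4 |_{t=0} = 2937/256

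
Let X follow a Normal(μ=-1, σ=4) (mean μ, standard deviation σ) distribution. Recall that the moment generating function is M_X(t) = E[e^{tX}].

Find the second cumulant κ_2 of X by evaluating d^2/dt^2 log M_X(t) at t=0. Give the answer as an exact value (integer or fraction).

M_X(t) = e^(8*t^2 - t)
K_X(t) = log M_X(t) = 8*t^2 - t
K^(2)(t) = 16

κ_2 = K^(2)(0) = 16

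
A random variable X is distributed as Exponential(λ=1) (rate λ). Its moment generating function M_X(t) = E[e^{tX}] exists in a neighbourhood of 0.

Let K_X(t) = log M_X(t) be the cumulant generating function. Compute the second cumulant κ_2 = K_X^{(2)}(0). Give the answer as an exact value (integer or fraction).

M_X(t) = 1/(1 - t)
K_X(t) = log M_X(t) = -log(1 - t)
K′(t) = -1/(t - 1)
K′′(t) = 1/(t^2 - 2*t + 1)

κ_2 = K′′(0) = 1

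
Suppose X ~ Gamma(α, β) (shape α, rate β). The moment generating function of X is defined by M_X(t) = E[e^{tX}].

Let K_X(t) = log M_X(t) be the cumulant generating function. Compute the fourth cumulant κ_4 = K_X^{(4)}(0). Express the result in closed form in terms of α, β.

M_X(t) = (β/(β - t))^α
K_X(t) = log M_X(t) = α*(log(β) - log(β - t))
K^(4)(t) = 6*α/(β^4 - 4*β^3*t + 6*β^2*t^2 - 4*β*t^3 + t^4)

κ_4 = K^(4)(0) = 6*α/β^4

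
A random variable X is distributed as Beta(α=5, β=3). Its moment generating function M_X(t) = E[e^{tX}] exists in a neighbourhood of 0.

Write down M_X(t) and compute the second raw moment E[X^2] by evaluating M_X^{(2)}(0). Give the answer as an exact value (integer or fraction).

M_X(t) = ₁F₁(5; 8; t)
dM/dt = 5*₁F₁(6; 9; t)/8
d^2M/dt^2 = 5*₁F₁(7; 10; t)/12

E[X^2] = d^2M/dt^2 |_{t=0} = 5/12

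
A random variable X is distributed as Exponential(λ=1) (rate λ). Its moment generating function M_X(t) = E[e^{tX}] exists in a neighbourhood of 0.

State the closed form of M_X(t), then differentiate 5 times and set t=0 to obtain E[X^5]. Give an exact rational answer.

M_X(t) = 1/(1 - t)
dM/dt = 1/(t^2 - 2*t + 1)
d^2M/dt^2 = -2/(t^3 - 3*t^2 + 3*t - 1)
d^3M/dt^3 = 6/(t^4 - 4*t^3 + 6*t^2 - 4*t + 1)
d^4M/dt^4 = -24/(t^5 - 5*t^4 + 10*t^3 - 10*t^2 + 5*t - 1)
d^5M/dt^5 = 120/(t^6 - 6*t^5 + 15*t^4 - 20*t^3 + 15*t^2 - 6*t + 1)

E[X^5] = d^5M/dt^5 |_{t=0} = 120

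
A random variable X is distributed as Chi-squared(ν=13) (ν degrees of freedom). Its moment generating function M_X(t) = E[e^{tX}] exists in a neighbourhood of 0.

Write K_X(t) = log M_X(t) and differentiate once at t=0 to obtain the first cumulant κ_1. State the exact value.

M_X(t) = (1 - 2*t)^(-13/2)
K_X(t) = log M_X(t) = -13*log(1 - 2*t)/2
K′(t) = -13/(2*t - 1)

κ_1 = K′(0) = 13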